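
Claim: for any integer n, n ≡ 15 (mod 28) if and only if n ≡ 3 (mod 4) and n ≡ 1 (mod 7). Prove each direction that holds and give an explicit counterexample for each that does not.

The biconditional holds.

[⇒] Suppose n ≡ 15 (mod 28); write n = 28j + 15. Since 4 ∣ 28, reducing mod 4 gives n ≡ 15 ≡ 3 (mod 4); since 7 ∣ 28, reducing mod 7 gives n ≡ 15 ≡ 1 (mod 7).

[⇐] Conversely, if n ≡ 3 (mod 4) and n ≡ 1 (mod 7), then by the Chinese remainder theorem n ≡ 15 (mod 28). This is exactly n ≡ 15 (mod 28).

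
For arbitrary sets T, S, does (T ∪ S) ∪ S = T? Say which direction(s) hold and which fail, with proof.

(⟸) Let x ∈ T. Then either x ∈ T and x ∉ S; or x ∈ T ∩ S. In each case x ∈ (T ∪ S) ∪ S, so T ⊆ (T ∪ S) ∪ S.

(⟹) This inclusion fails. Take T = ∅, S = {1}; then 1 ∈ (T ∪ S) ∪ S but 1 ∉ T.

The sets are not equal: only the reverse inclusion holds.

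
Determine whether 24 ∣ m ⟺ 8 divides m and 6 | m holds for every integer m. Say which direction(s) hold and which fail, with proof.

Both directions hold; the statement is true.

Converse. Suppose 8 ∣ m and 6 ∣ m. Any common multiple of 8 and 6 is a multiple of their lcm; here lcm(8, 6) = 8·6/gcd(8, 6) = 48/2 = 24, so 24 ∣ m.

Forward direction. If 24 ∣ m, write m = 24q. Since 24 = 3·8, m = 8·(3q), so 8 ∣ m; and since 24 = 4·6, m = 6·(4q), so 6 ∣ m.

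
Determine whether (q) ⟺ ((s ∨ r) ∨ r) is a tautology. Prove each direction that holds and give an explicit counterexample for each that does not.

(⇒) fails and (⇐) fails.

(→) This fails. Under q = T, s = F, r = F, the left side is true but the right side is false.

(←) This fails. Under q = F, s = T, r = F, the left side is false but the right side is true.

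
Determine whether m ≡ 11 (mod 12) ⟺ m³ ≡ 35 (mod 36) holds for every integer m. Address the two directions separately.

[⇒] Suppose m ≡ 11 (mod 12). Working modulo 36, m ∈ {11, 23, 35}; for each such r, r³ ≡ 35 (mod 36).

[⇐] Conversely, the residues r modulo 36 with r³ ≡ 35 (mod 36) are exactly {11, 23, 35}, and each is ≡ 11 (mod 12).

Both implications hold.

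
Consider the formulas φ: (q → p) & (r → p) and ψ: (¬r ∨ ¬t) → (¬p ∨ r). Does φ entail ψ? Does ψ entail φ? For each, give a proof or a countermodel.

(⇒) fails and (⇐) fails.

[⇒] This fails. Under r = F, p = T, t = F, q = F, the left side is true but the right side is false.

[⇐] This fails. Under r = T, p = F, t = F, q = F, the left side is false but the right side is true.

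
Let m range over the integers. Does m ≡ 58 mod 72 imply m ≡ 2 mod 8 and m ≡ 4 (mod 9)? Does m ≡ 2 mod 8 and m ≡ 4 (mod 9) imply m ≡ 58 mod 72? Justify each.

(⇒) Suppose m ≡ 58 (mod 72); write m = 72j + 58. Since 8 ∣ 72, reducing mod 8 gives m ≡ 58 ≡ 2 (mod 8); since 9 ∣ 72, reducing mod 9 gives m ≡ 58 ≡ 4 (mod 9).

(⇐) Conversely, if m ≡ 2 (mod 8) and m ≡ 4 (mod 9), then by the Chinese remainder theorem m ≡ 58 (mod 72). This is exactly m ≡ 58 (mod 72).

The biconditional holds.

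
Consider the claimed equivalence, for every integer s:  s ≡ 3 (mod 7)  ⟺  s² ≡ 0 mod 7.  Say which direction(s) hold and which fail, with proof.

Both directions fail.

(⇒) This fails: take s = 3. Then 3 ≡ 3 (mod 7), but 3² = 9 ≡ 2 (mod 7), not 0.

(⇐) This fails: take s = 0. Then 0² = 0 ≡ 0 (mod 7), yet 0 ≡ 0 (mod 7), not 3.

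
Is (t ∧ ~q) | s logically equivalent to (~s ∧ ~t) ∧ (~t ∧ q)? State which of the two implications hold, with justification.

(⇒) This fails. Under q = F, t = T, s = F, the left side is true but the right side is false.

(⇐) This fails. Under q = T, t = F, s = F, the left side is false but the right side is true.

(⇒) fails and (⇐) fails.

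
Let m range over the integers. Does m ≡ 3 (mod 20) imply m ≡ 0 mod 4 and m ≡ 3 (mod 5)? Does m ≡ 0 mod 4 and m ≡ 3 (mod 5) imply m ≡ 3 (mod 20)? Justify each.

Neither implication holds.

Forward direction. This fails: m = 3 gives 3 ≡ 3 (mod 20) but 3 ≡ 3 (mod 4), so the conjunction on the right does not hold.

Converse. This fails: m = 8 satisfies both congruences on the right (8 ≡ 0 mod 4 and 8 ≡ 3 mod 5) yet 8 ≡ 8 (mod 20), not 3.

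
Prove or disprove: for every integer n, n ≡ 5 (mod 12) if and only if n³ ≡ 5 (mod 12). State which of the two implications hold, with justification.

[⇒] Suppose n ≡ 5 (mod 12). Write n = 12j + 5. Then (12j + 5)³ = 1728j³ + 2160j² + 900j + 125 = 12(144j³ + 180j² + 75j + 10) + 5, so n³ ≡ 5 (mod 12).

[⇐] For the converse, argue contrapositively. If n ≢ 5 (mod 12), then n is congruent to one of 0, 1, 2, 3, 4, 6, 7, 8, 9, 10, 11 modulo 12, and these give n³ ≡ 0, 1, 8, 3, 4, 0, 7, 8, 9, 4, 11 respectively — never 5.

Both implications hold.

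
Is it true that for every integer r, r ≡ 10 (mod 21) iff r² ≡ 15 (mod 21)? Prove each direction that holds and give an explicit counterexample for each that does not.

(⇒) fails and (⇐) fails.

(⟹) This fails: take r = 10. Then 10 ≡ 10 (mod 21), but 10² = 100 ≡ 16 (mod 21), not 15.

(⟸) This fails: take r = 6. Then 6² = 36 ≡ 15 (mod 21), yet 6 ≡ 6 (mod 21), not 10.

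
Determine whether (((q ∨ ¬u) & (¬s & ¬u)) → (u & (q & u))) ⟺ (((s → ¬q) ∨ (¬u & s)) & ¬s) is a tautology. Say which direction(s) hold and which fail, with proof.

(⟹) This fails. Under q = F, s = T, u = F, the left side is true but the right side is false.

(⟸) This fails. Under q = F, s = F, u = F, the left side is false but the right side is true.

Neither direction holds.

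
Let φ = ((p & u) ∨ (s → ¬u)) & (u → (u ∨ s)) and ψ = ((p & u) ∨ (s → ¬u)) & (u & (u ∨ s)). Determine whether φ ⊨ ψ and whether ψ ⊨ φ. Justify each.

Forward direction. This fails. Under s = F, u = F, p = F, the left side is true but the right side is false.

Converse. Assume the antecedent. If s is true, the antecedent forces (s = T, u = T, p = T), and the consequent holds there. If s is false, the consequent reduces to true regardless of the other variables. Either way the consequent holds.

The forward direction fails; the converse holds.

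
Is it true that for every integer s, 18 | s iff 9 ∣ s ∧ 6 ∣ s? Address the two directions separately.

Equivalent; both directions hold.

(⇒) If 18 ∣ s, write s = 18q. Since 18 = 2·9, s = 9·(2q), so 9 ∣ s; and since 18 = 3·6, s = 6·(3q), so 6 ∣ s.

(⇐) Suppose 9 ∣ s and 6 ∣ s. Any common multiple of 9 and 6 is a multiple of their lcm; here lcm(9, 6) = 9·6/gcd(9, 6) = 54/3 = 18, so 18 ∣ s.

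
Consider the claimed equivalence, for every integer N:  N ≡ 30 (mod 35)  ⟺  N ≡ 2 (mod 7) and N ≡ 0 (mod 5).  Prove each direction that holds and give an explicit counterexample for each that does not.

Forward direction. Suppose N ≡ 30 (mod 35); write N = 35j + 30. Since 7 ∣ 35, reducing mod 7 gives N ≡ 30 ≡ 2 (mod 7); since 5 ∣ 35, reducing mod 5 gives N ≡ 30 ≡ 0 (mod 5).

Converse. If N ≡ 2 (mod 7) and N ≡ 0 (mod 5), then by the Chinese remainder theorem N ≡ 30 (mod 35). This is exactly N ≡ 30 (mod 35).

Both implications hold.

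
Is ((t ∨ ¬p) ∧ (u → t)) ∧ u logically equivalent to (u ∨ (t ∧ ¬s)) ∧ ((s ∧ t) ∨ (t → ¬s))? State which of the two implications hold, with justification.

(⇒) holds; (⇐) fails.

(⟹) Assume the antecedent. If p is true, the antecedent forces (p = T, u = T, s = F, t = T) or (p = T, u = T, s = T, t = T), and the consequent holds there. If p is false, the antecedent forces (p = F, u = T, s = F, t = T) or (p = F, u = T, s = T, t = T), and the consequent holds there. Either way the consequent holds.

(⟸) This fails. Under p = F, u = T, s = F, t = F, the left side is false but the right side is true.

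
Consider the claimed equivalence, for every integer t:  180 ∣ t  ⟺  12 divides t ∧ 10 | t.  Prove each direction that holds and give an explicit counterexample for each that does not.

[⇐] This fails: take t = 60. Both 12 ∣ 60 and 10 ∣ 60, yet 60 is not a multiple of 180 (since 60 = 0·180 + 60), so 180 ∤ 60.

[⇒] If 180 ∣ t, write t = 180q. Since 180 = 15·12, t = 12·(15q), so 12 ∣ t; and since 180 = 18·10, t = 10·(18q), so 10 ∣ t.

Only the forward direction holds.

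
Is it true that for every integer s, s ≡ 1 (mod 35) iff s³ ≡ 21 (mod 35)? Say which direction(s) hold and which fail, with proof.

Neither direction holds.

(⟹) This fails: take s = 1. Then 1 ≡ 1 (mod 35), but 1³ = 1 ≡ 1 (mod 35), not 21.

(⟸) This fails: take s = 21. Then 21³ = 9261 ≡ 21 (mod 35), yet 21 ≡ 21 (mod 35), not 1.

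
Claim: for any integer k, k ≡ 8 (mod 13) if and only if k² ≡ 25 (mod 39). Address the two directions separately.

Neither direction holds.

[⇒] This fails: take k = 21. Then 21 ≡ 8 (mod 13), but 21² = 441 ≡ 12 (mod 39), not 25.

[⇐] This fails: take k = 5. Then 5² = 25 ≡ 25 (mod 39), yet 5 ≡ 5 (mod 13), not 8.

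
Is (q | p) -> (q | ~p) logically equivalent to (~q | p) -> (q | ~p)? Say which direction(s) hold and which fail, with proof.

Both directions hold; the statement is true.

(→) Assume the antecedent. If q is true, (~q | p) -> (q | ~p) reduces to true regardless of the other variables. If q is false, the antecedent forces (q = F, p = F), and (~q | p) -> (q | ~p) holds there. Either way (~q | p) -> (q | ~p) holds.

(←) Assume the antecedent. If q is true, (q | p) -> (q | ~p) reduces to true regardless of the other variables. If q is false, the antecedent forces (q = F, p = F), and (q | p) -> (q | ~p) holds there. Either way (q | p) -> (q | ~p) holds.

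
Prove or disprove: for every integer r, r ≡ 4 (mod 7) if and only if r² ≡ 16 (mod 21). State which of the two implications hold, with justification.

(⟹) This fails: take r = 18. Then 18 ≡ 4 (mod 7), but 18² = 324 ≡ 9 (mod 21), not 16.

(⟸) This fails: take r = 10. Then 10² = 100 ≡ 16 (mod 21), yet 10 ≡ 3 (mod 7), not 4.

Both directions fail.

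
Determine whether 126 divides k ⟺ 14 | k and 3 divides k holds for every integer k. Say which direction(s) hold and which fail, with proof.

(⇒) holds; (⇐) fails.

(→) If 126 ∣ k, write k = 126q. Since 126 = 9·14, k = 14·(9q), so 14 ∣ k; and since 126 = 42·3, k = 3·(42q), so 3 ∣ k.

(←) This fails: take k = 42. Both 14 ∣ 42 and 3 ∣ 42, yet 42 is not a multiple of 126 (since 42 = 0·126 + 42), so 126 ∤ 42.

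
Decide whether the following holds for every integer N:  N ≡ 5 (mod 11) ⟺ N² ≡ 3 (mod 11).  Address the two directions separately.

(⟹) Suppose N ≡ 5 (mod 11). Write N = 11j + 5. Then (11j + 5)² = 121j² + 110j + 25 = 11(11j² + 10j + 2) + 3, so N² ≡ 3 (mod 11).

(⟸) This fails: take N = 6. Then 6² = 36 ≡ 3 (mod 11), yet 6 ≡ 6 (mod 11), not 5.

The forward direction holds; the converse fails.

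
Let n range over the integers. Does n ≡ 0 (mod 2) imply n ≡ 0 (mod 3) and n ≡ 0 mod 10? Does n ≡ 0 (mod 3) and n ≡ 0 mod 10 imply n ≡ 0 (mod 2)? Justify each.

Only the reverse direction holds.

Forward direction. This fails: n = 2 gives 2 ≡ 0 (mod 2) but 2 ≡ 2 (mod 3), so the conjunction on the right does not hold.

Converse. If n ≡ 0 (mod 3) and n ≡ 0 (mod 10), then by the Chinese remainder theorem n ≡ 0 (mod 30). Since 0 ≡ 0 (mod 2) and 2 ∣ 30, we get n ≡ 0 (mod 2).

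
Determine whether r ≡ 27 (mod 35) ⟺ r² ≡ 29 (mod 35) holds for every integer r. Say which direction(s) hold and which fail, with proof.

(→) Suppose r ≡ 27 (mod 35). Write r = 35j + 27. Then (35j + 27)² = 1225j² + 1890j + 729 = 35(35j² + 54j + 20) + 29, so r² ≡ 29 (mod 35).

(←) This fails: take r = 8. Then 8² = 64 ≡ 29 (mod 35), yet 8 ≡ 8 (mod 35), not 27.

The forward direction holds; the converse fails.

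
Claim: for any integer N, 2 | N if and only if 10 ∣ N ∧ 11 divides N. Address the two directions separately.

The forward direction fails; the converse holds.

Forward direction. This fails: take N = 2. Certainly 2 ∣ 2, but 10 ∤ 2.

Converse. Suppose 10 ∣ N and 11 ∣ N. Any common multiple of 10 and 11 is a multiple of their lcm; here gcd(10, 11) = 1, so lcm(10, 11) = 10·11 = 110, so 110 ∣ N. Since 2 ∣ 110, it follows that 2 ∣ N.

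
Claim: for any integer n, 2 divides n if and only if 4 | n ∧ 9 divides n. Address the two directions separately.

(⇒) This fails: take n = 2. Certainly 2 ∣ 2, but 4 ∤ 2.

(⇐) Suppose 4 ∣ n and 9 ∣ n. Any common multiple of 4 and 9 is a multiple of their lcm; here gcd(4, 9) = 1, so lcm(4, 9) = 4·9 = 36, so 36 ∣ n. Since 2 ∣ 36, it follows that 2 ∣ n.

Only the reverse direction holds.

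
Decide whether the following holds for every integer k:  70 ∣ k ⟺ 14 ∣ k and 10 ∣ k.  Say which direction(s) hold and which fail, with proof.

Both directions hold; the statement is true.

(⇒) If 70 ∣ k, write k = 70q. Since 70 = 5·14, k = 14·(5q), so 14 ∣ k; and since 70 = 7·10, k = 10·(7q), so 10 ∣ k.

(⇐) Suppose 14 ∣ k and 10 ∣ k. Any common multiple of 14 and 10 is a multiple of their lcm; here lcm(14, 10) = 14·10/gcd(14, 10) = 140/2 = 70, so 70 ∣ k.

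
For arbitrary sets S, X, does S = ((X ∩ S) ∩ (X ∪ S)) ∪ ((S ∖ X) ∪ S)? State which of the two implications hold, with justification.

Both inclusions hold; the sets are equal.

Forward inclusion. Let x ∈ S. Then either x ∈ S and x ∉ X; or x ∈ S ∩ X. In each case x ∈ ((X ∩ S) ∩ (X ∪ S)) ∪ ((S ∖ X) ∪ S), so S ⊆ ((X ∩ S) ∩ (X ∪ S)) ∪ ((S ∖ X) ∪ S).

Reverse inclusion. Let x ∈ ((X ∩ S) ∩ (X ∪ S)) ∪ ((S ∖ X) ∪ S). Then either x ∈ S and x ∉ X; or x ∈ S ∩ X. In each case x ∈ S, so ((X ∩ S) ∩ (X ∪ S)) ∪ ((S ∖ X) ∪ S) ⊆ S.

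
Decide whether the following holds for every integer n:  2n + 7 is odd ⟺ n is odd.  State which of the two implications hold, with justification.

Only the converse holds.

(⇐) Suppose n is odd. Since 2 is even, 2n is even for every n, so 2n + 7 has the same parity as 7, which is odd. Hence 2n + 7 is odd.

(⇒) This fails: take n = 6. Then 2n + 7 = 19, which is odd, yet n = 6 is even, not odd.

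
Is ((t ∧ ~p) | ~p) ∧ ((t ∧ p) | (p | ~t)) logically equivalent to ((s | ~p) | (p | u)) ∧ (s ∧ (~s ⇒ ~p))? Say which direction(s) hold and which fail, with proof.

[⇒] This fails. Under s = F, t = F, u = F, p = F, the left side is true but the right side is false.

[⇐] This fails. Under s = T, t = T, u = F, p = F, the left side is false but the right side is true.

Neither direction holds.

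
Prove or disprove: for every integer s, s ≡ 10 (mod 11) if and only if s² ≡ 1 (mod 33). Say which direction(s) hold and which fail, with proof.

Neither direction holds.

[⇒] This fails: take s = 21. Then 21 ≡ 10 (mod 11), but 21² = 441 ≡ 12 (mod 33), not 1.

[⇐] This fails: take s = 1. Then 1² = 1 ≡ 1 (mod 33), yet 1 ≡ 1 (mod 11), not 10.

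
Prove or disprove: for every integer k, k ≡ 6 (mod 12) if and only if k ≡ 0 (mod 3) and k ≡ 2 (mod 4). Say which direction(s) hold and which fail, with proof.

Converse. If k ≡ 0 (mod 3) and k ≡ 2 (mod 4), then by the Chinese remainder theorem k ≡ 6 (mod 12). This is exactly k ≡ 6 (mod 12).

Forward direction. Suppose k ≡ 6 (mod 12); write k = 12j + 6. Since 3 ∣ 12, reducing mod 3 gives k ≡ 6 ≡ 0 (mod 3); since 4 ∣ 12, reducing mod 4 gives k ≡ 6 ≡ 2 (mod 4).

Both implications hold.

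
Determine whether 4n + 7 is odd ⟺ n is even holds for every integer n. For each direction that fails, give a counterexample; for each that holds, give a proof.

(←) Suppose n is even. Since 4 is even, 4n is even for every n, so 4n + 7 has the same parity as 7, which is odd. Hence 4n + 7 is odd.

(→) This fails: take n = 3. Then 4n + 7 = 19, which is odd, yet n = 3 is odd, not even.

Only the reverse direction holds.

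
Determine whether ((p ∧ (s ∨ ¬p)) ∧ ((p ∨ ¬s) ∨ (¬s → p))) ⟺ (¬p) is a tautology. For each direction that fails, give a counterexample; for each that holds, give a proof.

Both directions fail.

(⟹) This fails. Under p = T, s = T, the left side is true but the right side is false.

(⟸) This fails. Under p = F, s = F, the left side is false but the right side is true.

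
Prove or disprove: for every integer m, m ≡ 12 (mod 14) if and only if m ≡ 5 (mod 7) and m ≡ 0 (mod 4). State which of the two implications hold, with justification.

Only the reverse direction holds.

(⟹) This fails: m = 26 gives 26 ≡ 12 (mod 14) but 26 ≡ 2 (mod 4), so the conjunction on the right does not hold.

(⟸) Conversely, if m ≡ 5 (mod 7) and m ≡ 0 (mod 4), then by the Chinese remainder theorem m ≡ 12 (mod 28). Since 12 ≡ 12 (mod 14) and 14 ∣ 28, we get m ≡ 12 (mod 14).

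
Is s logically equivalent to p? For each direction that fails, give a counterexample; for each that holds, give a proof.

Both directions fail.

(→) This fails. Under p = F, s = T, the left side is true but the right side is false.

(←) This fails. Under p = T, s = F, the left side is false but the right side is true.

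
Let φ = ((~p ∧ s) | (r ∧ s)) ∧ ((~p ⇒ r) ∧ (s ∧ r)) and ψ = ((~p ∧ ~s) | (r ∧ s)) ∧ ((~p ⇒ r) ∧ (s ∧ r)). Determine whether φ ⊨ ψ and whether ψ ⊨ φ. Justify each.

Both implications hold.

Converse. Assume the antecedent. If p is true, the antecedent forces (p = T, r = T, s = T), and the consequent holds there. If p is false, the antecedent forces (p = F, r = T, s = T), and the consequent holds there. Either way the consequent holds.

Forward direction. Assume the antecedent. If p is true, the antecedent forces (p = T, r = T, s = T), and the consequent holds there. If p is false, the antecedent forces (p = F, r = T, s = T), and the consequent holds there. Either way the consequent holds.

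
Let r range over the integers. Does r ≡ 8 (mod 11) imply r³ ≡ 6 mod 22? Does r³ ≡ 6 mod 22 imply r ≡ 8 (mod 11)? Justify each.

Forward direction. This fails: take r = 19. Then 19 ≡ 8 (mod 11), but 19³ = 6859 ≡ 17 (mod 22), not 6.

Converse. The residues r modulo 22 with r³ ≡ 6 (mod 22) are exactly {8}, and each is ≡ 8 (mod 11).

Only the converse holds.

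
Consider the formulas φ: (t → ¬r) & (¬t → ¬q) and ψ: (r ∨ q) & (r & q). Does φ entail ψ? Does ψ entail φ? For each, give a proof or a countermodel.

Neither implication holds.

(⇒) This fails. Under r = F, t = F, q = F, the left side is true but the right side is false.

(⇐) This fails. Under r = T, t = F, q = T, the left side is false but the right side is true.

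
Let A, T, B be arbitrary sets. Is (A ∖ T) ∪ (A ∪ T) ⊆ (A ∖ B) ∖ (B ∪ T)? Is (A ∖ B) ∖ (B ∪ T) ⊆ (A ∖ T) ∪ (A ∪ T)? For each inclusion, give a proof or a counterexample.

The sets are not equal: only the reverse inclusion holds.

(⟸) Let x ∈ (A ∖ B) ∖ (B ∪ T). Then x ∈ A and x ∉ T, B, from which x ∈ (A ∖ T) ∪ (A ∪ T).

(⟹) This inclusion fails. Take A = ∅, T = {1}, B = ∅; then 1 ∈ (A ∖ T) ∪ (A ∪ T) but 1 ∉ (A ∖ B) ∖ (B ∪ T).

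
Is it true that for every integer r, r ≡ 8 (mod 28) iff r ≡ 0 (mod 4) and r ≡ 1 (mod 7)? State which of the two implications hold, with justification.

Both directions hold.

(⟸) If r ≡ 0 (mod 4) and r ≡ 1 (mod 7), then by the Chinese remainder theorem r ≡ 8 (mod 28). This is exactly r ≡ 8 (mod 28).

(⟹) Suppose r ≡ 8 (mod 28); write r = 28j + 8. Since 4 ∣ 28, reducing mod 4 gives r ≡ 8 ≡ 0 (mod 4); since 7 ∣ 28, reducing mod 7 gives r ≡ 8 ≡ 1 (mod 7).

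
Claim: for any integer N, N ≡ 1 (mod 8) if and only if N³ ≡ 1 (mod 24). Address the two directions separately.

Only the reverse direction holds.

(⇒) This fails: take N = 9. Then 9 ≡ 1 (mod 8), but 9³ = 729 ≡ 9 (mod 24), not 1.

(⇐) Conversely, the residues r modulo 24 with r³ ≡ 1 (mod 24) are exactly {1}, and each is ≡ 1 (mod 8).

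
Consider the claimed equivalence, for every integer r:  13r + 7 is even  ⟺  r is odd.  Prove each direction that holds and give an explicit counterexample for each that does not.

(⟹) Suppose 13r + 7 is even. Since 13 is odd, 13r and r have the same parity, so 13r + 7 ≡ r + 7 (mod 2). As 7 is odd, 13r + 7 is even exactly when r is odd. Thus r is odd.

(⟸) Conversely, suppose r is odd; write r = 2j + 1. Then 13r + 7 = 13·(2j + 1) + 7 = 2·13j + 20, which is even.

The biconditional holds.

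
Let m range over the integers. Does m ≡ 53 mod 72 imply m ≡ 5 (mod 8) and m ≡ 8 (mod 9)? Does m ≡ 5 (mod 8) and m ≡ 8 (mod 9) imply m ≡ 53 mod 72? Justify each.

The biconditional holds.

[⇒] Suppose m ≡ 53 (mod 72); write m = 72j + 53. Since 8 ∣ 72, reducing mod 8 gives m ≡ 53 ≡ 5 (mod 8); since 9 ∣ 72, reducing mod 9 gives m ≡ 53 ≡ 8 (mod 9).

[⇐] Conversely, if m ≡ 5 (mod 8) and m ≡ 8 (mod 9), then by the Chinese remainder theorem m ≡ 53 (mod 72). This is exactly m ≡ 53 (mod 72).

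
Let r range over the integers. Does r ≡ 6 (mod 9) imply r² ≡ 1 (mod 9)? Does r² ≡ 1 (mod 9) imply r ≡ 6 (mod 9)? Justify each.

Both directions fail.

(→) This fails: take r = 6. Then 6 ≡ 6 (mod 9), but 6² = 36 ≡ 0 (mod 9), not 1.

(←) This fails: take r = 1. Then 1² = 1 ≡ 1 (mod 9), yet 1 ≡ 1 (mod 9), not 6.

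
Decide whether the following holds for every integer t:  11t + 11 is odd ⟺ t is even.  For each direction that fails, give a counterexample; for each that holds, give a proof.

(→) Suppose 11t + 11 is odd. Since 11 is odd, 11t and t have the same parity, so 11t + 11 ≡ t + 11 (mod 2). As 11 is odd, 11t + 11 is odd exactly when t is even. Thus t is even.

(←) Conversely, suppose t is even; write t = 2j. Then 11t + 11 = 11·(2j) + 11 = 2·11j + 11, which is odd.

Both implications hold.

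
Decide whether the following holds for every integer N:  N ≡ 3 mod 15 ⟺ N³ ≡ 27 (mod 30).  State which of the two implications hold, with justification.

(→) This fails: take N = 18. Then 18 ≡ 3 (mod 15), but 18³ = 5832 ≡ 12 (mod 30), not 27.

(←) Conversely, the residues r modulo 30 with r³ ≡ 27 (mod 30) are exactly {3}, and each is ≡ 3 (mod 15).

Only the reverse direction holds.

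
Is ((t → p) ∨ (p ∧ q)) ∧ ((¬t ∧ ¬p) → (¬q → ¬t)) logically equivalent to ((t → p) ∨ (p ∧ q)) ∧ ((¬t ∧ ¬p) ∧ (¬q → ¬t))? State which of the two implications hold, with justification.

Only the reverse direction holds.

(⟹) This fails. Under q = F, t = F, p = T, the left side is true but the right side is false.

(⟸) Assume the antecedent. If q is true, the antecedent forces (q = T, t = F, p = F), and the consequent holds there. If q is false, the antecedent forces (q = F, t = F, p = F), and the consequent holds there. Either way the consequent holds.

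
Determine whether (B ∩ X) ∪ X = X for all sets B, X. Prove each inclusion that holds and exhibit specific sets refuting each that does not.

The two sets are equal.

(⟸) Let x ∈ X. Then either x ∈ X and x ∉ B; or x ∈ B ∩ X. In each case x ∈ (B ∩ X) ∪ X, so X ⊆ (B ∩ X) ∪ X.

(⟹) Let x ∈ (B ∩ X) ∪ X. Then either x ∈ X and x ∉ B; or x ∈ B ∩ X. In each case x ∈ X, so (B ∩ X) ∪ X ⊆ X.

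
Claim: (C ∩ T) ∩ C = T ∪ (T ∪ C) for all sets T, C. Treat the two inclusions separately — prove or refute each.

(⊆) Let x ∈ (C ∩ T) ∩ C. Then x ∈ T ∩ C, from which x ∈ T ∪ (T ∪ C).

(⊇) This inclusion fails. Take T = {1}, C = ∅; then 1 ∈ T ∪ (T ∪ C) but 1 ∉ (C ∩ T) ∩ C.

Only the forward inclusion holds.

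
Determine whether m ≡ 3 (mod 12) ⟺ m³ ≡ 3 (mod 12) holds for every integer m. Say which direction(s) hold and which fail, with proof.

(⟹) Suppose m ≡ 3 (mod 12). Write m = 12j + 3. Then (12j + 3)³ = 1728j³ + 1296j² + 324j + 27 = 12(144j³ + 108j² + 27j + 2) + 3, so m³ ≡ 3 (mod 12).

(⟸) For the converse, argue contrapositively. If m ≢ 3 (mod 12), then m is congruent to one of 0, 1, 2, 4, 5, 6, 7, 8, 9, 10, 11 modulo 12, and these give m³ ≡ 0, 1, 8, 4, 5, 0, 7, 8, 9, 4, 11 respectively — never 3.

Equivalent; both directions hold.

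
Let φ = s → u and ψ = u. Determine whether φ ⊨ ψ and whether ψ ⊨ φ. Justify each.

(←) Assume the antecedent. If s is true, the antecedent forces (s = T, u = T), and s → u holds there. If s is false, s → u reduces to true regardless of the other variables. Either way s → u holds.

(→) This fails. Under s = F, u = F, the left side is true but the right side is false.

Only the converse holds.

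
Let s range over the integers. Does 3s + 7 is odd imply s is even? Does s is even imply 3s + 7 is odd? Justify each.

(⟹) Suppose 3s + 7 is odd. Since 3 is odd, 3s and s have the same parity, so 3s + 7 ≡ s + 7 (mod 2). As 7 is odd, 3s + 7 is odd exactly when s is even. Thus s is even.

(⟸) Conversely, suppose s is even; write s = 2j. Then 3s + 7 = 3·(2j) + 7 = 2·3j + 7, which is odd.

Both directions hold; the statement is true.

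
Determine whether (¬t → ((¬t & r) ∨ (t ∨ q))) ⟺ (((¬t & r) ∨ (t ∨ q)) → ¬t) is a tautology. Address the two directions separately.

Forward direction. This fails. Under q = F, t = T, r = F, the left side is true but the right side is false.

Converse. This fails. Under q = F, t = F, r = F, the left side is false but the right side is true.

Neither direction holds.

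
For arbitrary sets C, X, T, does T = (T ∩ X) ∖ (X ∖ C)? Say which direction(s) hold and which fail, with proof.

Only the reverse inclusion holds.

(⟹) This inclusion fails. Take C = ∅, X = ∅, T = {1}; then 1 ∈ T but 1 ∉ (T ∩ X) ∖ (X ∖ C).

(⟸) Let x ∈ (T ∩ X) ∖ (X ∖ C). Then x ∈ C ∩ X ∩ T, from which x ∈ T.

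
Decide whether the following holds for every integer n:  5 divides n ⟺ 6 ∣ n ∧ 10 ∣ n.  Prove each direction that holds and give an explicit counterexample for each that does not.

Forward direction. This fails: take n = 5. Certainly 5 ∣ 5, but 6 ∤ 5.

Converse. Suppose 6 ∣ n and 10 ∣ n. Any common multiple of 6 and 10 is a multiple of their lcm; here lcm(6, 10) = 6·10/gcd(6, 10) = 60/2 = 30, so 30 ∣ n. Since 5 ∣ 30, it follows that 5 ∣ n.

The forward direction fails; the converse holds.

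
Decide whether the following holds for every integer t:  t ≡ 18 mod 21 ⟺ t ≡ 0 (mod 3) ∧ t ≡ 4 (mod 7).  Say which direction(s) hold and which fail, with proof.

Equivalent; both directions hold.

Forward direction. Suppose t ≡ 18 (mod 21); write t = 21j + 18. Since 3 ∣ 21, reducing mod 3 gives t ≡ 18 ≡ 0 (mod 3); since 7 ∣ 21, reducing mod 7 gives t ≡ 18 ≡ 4 (mod 7).

Converse. If t ≡ 0 (mod 3) and t ≡ 4 (mod 7), then by the Chinese remainder theorem t ≡ 18 (mod 21). This is exactly t ≡ 18 (mod 21).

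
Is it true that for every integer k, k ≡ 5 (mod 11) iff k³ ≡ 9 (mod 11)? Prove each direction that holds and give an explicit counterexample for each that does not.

[⇒] This fails: take k = 5. Then 5 ≡ 5 (mod 11), but 5³ = 125 ≡ 4 (mod 11), not 9.

[⇐] This fails: take k = 4. Then 4³ = 64 ≡ 9 (mod 11), yet 4 ≡ 4 (mod 11), not 5.

(⇒) fails and (⇐) fails.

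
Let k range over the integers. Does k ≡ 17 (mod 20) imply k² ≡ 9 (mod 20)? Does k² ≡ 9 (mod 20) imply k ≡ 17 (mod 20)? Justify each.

(⇒) Suppose k ≡ 17 (mod 20). Write k = 20j + 17. Then (20j + 17)² = 400j² + 680j + 289 = 20(20j² + 34j + 14) + 9, so k² ≡ 9 (mod 20).

(⇐) This fails: take k = 3. Then 3² = 9 ≡ 9 (mod 20), yet 3 ≡ 3 (mod 20), not 17.

Only the forward implication holds.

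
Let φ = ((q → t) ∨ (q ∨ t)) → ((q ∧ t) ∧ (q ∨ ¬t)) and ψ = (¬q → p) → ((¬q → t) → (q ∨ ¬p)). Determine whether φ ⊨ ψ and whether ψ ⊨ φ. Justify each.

Only the forward direction holds.

Forward direction. Assume the antecedent. If q is true, the consequent reduces to true regardless of the other variables. If q is false, the antecedent cannot hold. Either way the consequent holds.

Converse. This fails. Under q = F, p = F, t = F, the left side is false but the right side is true.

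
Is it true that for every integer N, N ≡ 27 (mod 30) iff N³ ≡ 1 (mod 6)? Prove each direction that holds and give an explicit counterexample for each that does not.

Forward direction. This fails: take N = 27. Then 27 ≡ 27 (mod 30), but 27³ = 19683 ≡ 3 (mod 6), not 1.

Converse. This fails: take N = 1. Then 1³ = 1 ≡ 1 (mod 6), yet 1 ≡ 1 (mod 30), not 27.

(⇒) fails and (⇐) fails.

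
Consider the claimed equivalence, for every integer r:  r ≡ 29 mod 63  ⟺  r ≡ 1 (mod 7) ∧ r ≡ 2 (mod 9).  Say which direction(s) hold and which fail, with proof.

The biconditional holds.

(⟹) Suppose r ≡ 29 (mod 63); write r = 63j + 29. Since 7 ∣ 63, reducing mod 7 gives r ≡ 29 ≡ 1 (mod 7); since 9 ∣ 63, reducing mod 9 gives r ≡ 29 ≡ 2 (mod 9).

(⟸) Conversely, if r ≡ 1 (mod 7) and r ≡ 2 (mod 9), then by the Chinese remainder theorem r ≡ 29 (mod 63). This is exactly r ≡ 29 (mod 63).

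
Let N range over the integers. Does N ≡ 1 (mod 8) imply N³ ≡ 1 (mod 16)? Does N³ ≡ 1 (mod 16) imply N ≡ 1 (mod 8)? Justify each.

Converse. The residues r modulo 16 with r³ ≡ 1 (mod 16) are exactly {1}, and each is ≡ 1 (mod 8).

Forward direction. This fails: take N = 9. Then 9 ≡ 1 (mod 8), but 9³ = 729 ≡ 9 (mod 16), not 1.

(⇒) fails; (⇐) holds.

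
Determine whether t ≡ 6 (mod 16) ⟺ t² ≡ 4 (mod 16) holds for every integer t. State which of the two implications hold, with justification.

Only the forward direction holds.

(⇒) Suppose t ≡ 6 (mod 16). Write t = 16j + 6. Then (16j + 6)² = 256j² + 192j + 36 = 16(16j² + 12j + 2) + 4, so t² ≡ 4 (mod 16).

(⇐) This fails: take t = 2. Then 2² = 4 ≡ 4 (mod 16), yet 2 ≡ 2 (mod 16), not 6.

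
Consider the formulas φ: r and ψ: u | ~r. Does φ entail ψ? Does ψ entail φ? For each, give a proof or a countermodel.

Forward direction. This fails. Under u = F, r = T, the left side is true but the right side is false.

Converse. This fails. Under u = F, r = F, the left side is false but the right side is true.

Neither implication holds.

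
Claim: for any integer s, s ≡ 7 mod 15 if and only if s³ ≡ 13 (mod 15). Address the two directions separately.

[⇒] Suppose s ≡ 7 mod 15. Write s = 15j + 7. Then (15j + 7)³ = 3375j³ + 4725j² + 2205j + 343 = 15(225j³ + 315j² + 147j + 22) + 13, so s³ ≡ 13 (mod 15).

[⇐] Conversely, suppose s³ ≡ 13 (mod 15). The only residue r in {0, …, 14} with r³ ≡ 13 (mod 15) is r = 7, so s ≡ 7 (mod 15).

The biconditional holds.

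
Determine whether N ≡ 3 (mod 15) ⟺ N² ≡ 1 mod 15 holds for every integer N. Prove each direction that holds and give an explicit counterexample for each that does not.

Forward direction. This fails: take N = 3. Then 3 ≡ 3 (mod 15), but 3² = 9 ≡ 9 (mod 15), not 1.

Converse. This fails: take N = 1. Then 1² = 1 ≡ 1 (mod 15), yet 1 ≡ 1 (mod 15), not 3.

(⇒) fails and (⇐) fails.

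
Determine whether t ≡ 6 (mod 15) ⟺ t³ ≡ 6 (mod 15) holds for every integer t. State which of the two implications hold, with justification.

Both directions hold.

(→) Suppose t ≡ 6 (mod 15). Write t = 15j + 6. Then (15j + 6)³ = 3375j³ + 4050j² + 1620j + 216 = 15(225j³ + 270j² + 108j + 14) + 6, so t³ ≡ 6 (mod 15).

(←) Conversely, suppose t³ ≡ 6 (mod 15). The only residue r in {0, …, 14} with r³ ≡ 6 (mod 15) is r = 6, so t ≡ 6 (mod 15).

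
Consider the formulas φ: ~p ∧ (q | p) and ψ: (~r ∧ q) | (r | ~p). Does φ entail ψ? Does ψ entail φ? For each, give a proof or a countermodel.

Only the forward direction holds.

(→) Assume the antecedent. If q is true, (~r ∧ q) | (r | ~p) reduces to true regardless of the other variables. If q is false, the antecedent cannot hold. Either way (~r ∧ q) | (r | ~p) holds.

(←) This fails. Under q = F, p = F, r = F, the left side is false but the right side is true.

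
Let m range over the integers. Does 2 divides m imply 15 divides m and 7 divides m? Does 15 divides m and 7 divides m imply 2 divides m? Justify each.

Neither implication holds.

(⟹) This fails: take m = 2. Certainly 2 ∣ 2, but 15 ∤ 2.

(⟸) This fails: take m = 105. Both 15 ∣ 105 and 7 ∣ 105, yet 105 is not a multiple of 2 (since 105 = 52·2 + 1), so 2 ∤ 105.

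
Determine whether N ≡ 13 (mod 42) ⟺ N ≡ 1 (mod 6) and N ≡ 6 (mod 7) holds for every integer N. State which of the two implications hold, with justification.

Converse. If N ≡ 1 (mod 6) and N ≡ 6 (mod 7), then by the Chinese remainder theorem N ≡ 13 (mod 42). This is exactly N ≡ 13 (mod 42).

Forward direction. Suppose N ≡ 13 (mod 42); write N = 42j + 13. Since 6 ∣ 42, reducing mod 6 gives N ≡ 13 ≡ 1 (mod 6); since 7 ∣ 42, reducing mod 7 gives N ≡ 13 ≡ 6 (mod 7).

Equivalent; both directions hold.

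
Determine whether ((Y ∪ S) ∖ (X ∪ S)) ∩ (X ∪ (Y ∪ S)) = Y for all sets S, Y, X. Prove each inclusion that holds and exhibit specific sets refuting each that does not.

The sets are not equal: only the forward inclusion holds.

Forward inclusion. Let x ∈ ((Y ∪ S) ∖ (X ∪ S)) ∩ (X ∪ (Y ∪ S)). Then x ∈ Y and x ∉ S, X, from which x ∈ Y.

Reverse inclusion. This inclusion fails. Take S = {1}, Y = {1}, X = ∅; then 1 ∈ Y but 1 ∉ ((Y ∪ S) ∖ (X ∪ S)) ∩ (X ∪ (Y ∪ S)).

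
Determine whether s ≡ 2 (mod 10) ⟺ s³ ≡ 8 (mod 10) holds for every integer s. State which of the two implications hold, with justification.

(→) Suppose s ≡ 2 (mod 10). Write s = 10j + 2. Then (10j + 2)³ = 1000j³ + 600j² + 120j + 8 = 10(100j³ + 60j² + 12j) + 8, so s³ ≡ 8 (mod 10).

(←) For the converse, argue contrapositively. If s ≢ 2 (mod 10), then s is congruent to one of 0, 1, 3, 4, 5, 6, 7, 8, 9 modulo 10, and these give s³ ≡ 0, 1, 7, 4, 5, 6, 3, 2, 9 respectively — never 8.

Both directions hold.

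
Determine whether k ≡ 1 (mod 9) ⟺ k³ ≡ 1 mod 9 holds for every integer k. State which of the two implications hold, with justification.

Forward direction. Suppose k ≡ 1 (mod 9). Write k = 9j + 1. Then (9j + 1)³ = 729j³ + 243j² + 27j + 1 = 9(81j³ + 27j² + 3j) + 1, so k³ ≡ 1 (mod 9).

Converse. This fails: take k = 4. Then 4³ = 64 ≡ 1 (mod 9), yet 4 ≡ 4 (mod 9), not 1.

The forward direction holds; the converse fails.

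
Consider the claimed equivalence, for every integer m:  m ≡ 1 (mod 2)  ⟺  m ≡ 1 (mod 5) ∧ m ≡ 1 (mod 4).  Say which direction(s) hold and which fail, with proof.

(→) This fails: m = 3 gives 3 ≡ 1 (mod 2) but 3 ≡ 3 (mod 5), so the conjunction on the right does not hold.

(←) Conversely, if m ≡ 1 (mod 5) and m ≡ 1 (mod 4), then by the Chinese remainder theorem m ≡ 1 (mod 20). Since 1 ≡ 1 (mod 2) and 2 ∣ 20, we get m ≡ 1 (mod 2).

Not equivalent: only (⇐) holds.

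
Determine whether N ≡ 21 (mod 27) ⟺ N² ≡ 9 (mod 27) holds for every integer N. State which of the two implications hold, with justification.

Not equivalent: only (⇒) holds.

(→) Suppose N ≡ 21 (mod 27). Write N = 27j + 21. Then (27j + 21)² = 729j² + 1134j + 441 = 27(27j² + 42j + 16) + 9, so N² ≡ 9 (mod 27).

(←) This fails: take N = 3. Then 3² = 9 ≡ 9 (mod 27), yet 3 ≡ 3 (mod 27), not 21.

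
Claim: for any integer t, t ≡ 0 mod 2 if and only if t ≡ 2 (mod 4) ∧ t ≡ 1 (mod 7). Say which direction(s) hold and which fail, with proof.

(⟸) If t ≡ 2 (mod 4) and t ≡ 1 (mod 7), then by the Chinese remainder theorem t ≡ 22 (mod 28). Since 22 ≡ 0 (mod 2) and 2 ∣ 28, we get t ≡ 0 (mod 2).

(⟹) This fails: t = 0 gives 0 ≡ 0 (mod 2) but 0 ≡ 0 (mod 4), so the conjunction on the right does not hold.

The forward direction fails; the converse holds.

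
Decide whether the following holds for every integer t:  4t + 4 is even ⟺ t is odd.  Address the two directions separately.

Only the reverse direction holds.

[⇒] This fails: take t = 6. Then 4t + 4 = 28, which is even, yet t = 6 is even, not odd.

[⇐] Suppose t is odd. Since 4 is even, 4t is even for every t, so 4t + 4 has the same parity as 4, which is even. Hence 4t + 4 is even.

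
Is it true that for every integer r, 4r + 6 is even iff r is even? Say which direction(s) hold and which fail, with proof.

(⟸) Suppose r is even. Since 4 is even, 4r is even for every r, so 4r + 6 has the same parity as 6, which is even. Hence 4r + 6 is even.

(⟹) This fails: take r = 1. Then 4r + 6 = 10, which is even, yet r = 1 is odd, not even.

(⇒) fails; (⇐) holds.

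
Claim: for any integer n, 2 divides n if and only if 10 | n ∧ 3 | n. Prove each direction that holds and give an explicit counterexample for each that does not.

The forward direction fails; the converse holds.

(→) This fails: take n = 2. Certainly 2 ∣ 2, but 10 ∤ 2.

(←) Suppose 10 ∣ n and 3 ∣ n. Any common multiple of 10 and 3 is a multiple of their lcm; here gcd(10, 3) = 1, so lcm(10, 3) = 10·3 = 30, so 30 ∣ n. Since 2 ∣ 30, it follows that 2 ∣ n.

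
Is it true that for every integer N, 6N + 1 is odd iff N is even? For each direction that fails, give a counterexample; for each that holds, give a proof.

(⇐) Suppose N is even. Since 6 is even, 6N is even for every N, so 6N + 1 has the same parity as 1, which is odd. Hence 6N + 1 is odd.

(⇒) This fails: take N = 1. Then 6N + 1 = 7, which is odd, yet N = 1 is odd, not even.

Only the converse holds.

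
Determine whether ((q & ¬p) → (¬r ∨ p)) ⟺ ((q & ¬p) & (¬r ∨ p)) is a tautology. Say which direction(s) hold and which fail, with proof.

Only the reverse direction holds.

Forward direction. This fails. Under r = F, q = F, p = F, the left side is true but the right side is false.

Converse. Assume the antecedent. If r is true, the antecedent cannot hold. If r is false, (q & ¬p) → (¬r ∨ p) reduces to true regardless of the other variables. Either way (q & ¬p) → (¬r ∨ p) holds.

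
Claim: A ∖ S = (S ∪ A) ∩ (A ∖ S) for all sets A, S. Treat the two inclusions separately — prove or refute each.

The two sets are equal.

(⟹) Let x ∈ A ∖ S. Then x ∈ A and x ∉ S, from which x ∈ (S ∪ A) ∩ (A ∖ S).

(⟸) Let x ∈ (S ∪ A) ∩ (A ∖ S). Then x ∈ A and x ∉ S, from which x ∈ A ∖ S.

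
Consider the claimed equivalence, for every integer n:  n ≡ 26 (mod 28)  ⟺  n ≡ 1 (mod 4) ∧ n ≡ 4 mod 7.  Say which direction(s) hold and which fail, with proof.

(⇒) This fails: n = 26 gives 26 ≡ 26 (mod 28) but 26 ≡ 2 (mod 4), so the conjunction on the right does not hold.

(⇐) This fails: n = 25 satisfies both congruences on the right (25 ≡ 1 mod 4 and 25 ≡ 4 mod 7) yet 25 ≡ 25 (mod 28), not 26.

(⇒) fails and (⇐) fails.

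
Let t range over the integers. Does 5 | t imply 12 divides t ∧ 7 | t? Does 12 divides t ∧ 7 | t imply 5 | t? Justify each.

Neither implication holds.

(⟹) This fails: take t = 5. Certainly 5 ∣ 5, but 12 ∤ 5.

(⟸) This fails: take t = 84. Both 12 ∣ 84 and 7 ∣ 84, yet 84 is not a multiple of 5 (since 84 = 16·5 + 4), so 5 ∤ 84.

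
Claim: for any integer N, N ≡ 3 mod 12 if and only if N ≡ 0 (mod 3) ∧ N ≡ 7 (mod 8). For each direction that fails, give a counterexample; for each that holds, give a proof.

(⇒) fails; (⇐) holds.

(⟹) This fails: N = 3 gives 3 ≡ 3 (mod 12) but 3 ≡ 3 (mod 8), so the conjunction on the right does not hold.

(⟸) Conversely, if N ≡ 0 (mod 3) and N ≡ 7 (mod 8), then by the Chinese remainder theorem N ≡ 15 (mod 24). Since 15 ≡ 3 (mod 12) and 12 ∣ 24, we get N ≡ 3 (mod 12).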